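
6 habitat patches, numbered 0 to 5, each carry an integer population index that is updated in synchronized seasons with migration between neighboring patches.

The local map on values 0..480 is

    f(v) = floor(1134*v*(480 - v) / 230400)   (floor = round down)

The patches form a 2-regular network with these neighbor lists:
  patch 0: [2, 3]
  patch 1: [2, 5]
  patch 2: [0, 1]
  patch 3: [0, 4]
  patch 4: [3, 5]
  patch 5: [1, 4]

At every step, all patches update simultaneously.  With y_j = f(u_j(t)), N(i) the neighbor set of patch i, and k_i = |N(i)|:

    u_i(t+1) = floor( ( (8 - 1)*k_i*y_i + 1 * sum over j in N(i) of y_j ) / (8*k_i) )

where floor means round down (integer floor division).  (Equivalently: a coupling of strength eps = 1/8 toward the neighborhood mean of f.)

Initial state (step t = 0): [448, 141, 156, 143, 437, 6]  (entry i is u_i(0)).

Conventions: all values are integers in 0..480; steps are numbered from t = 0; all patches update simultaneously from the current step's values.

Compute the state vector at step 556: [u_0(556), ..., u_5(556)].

Answer: [277, 276, 277, 277, 276, 276]
Key observation: The state at step 6, [277, 276, 277, 277, 276, 276], reappears at step 8: the system is in a cycle of period 2 from step 6 on.  Therefore the state at step 556 equals the state at step 6 + ((556 - 6) mod 2) = 6, which is [277, 276, 277, 277, 276, 276].

Derivation:
t=0: [448, 141, 156, 143, 437, 6]
t=1: [91, 221, 236, 217, 96, 31]
t=2: [187, 267, 276, 267, 180, 88]
t=3: [270, 272, 276, 277, 259, 181]
t=4: [278, 277, 277, 276, 279, 267]
t=5: [276, 276, 276, 276, 276, 278]
t=6: [277, 276, 277, 277, 276, 276]
t=7: [276, 276, 276, 276, 276, 277]
t=8: [277, 276, 277, 277, 276, 276]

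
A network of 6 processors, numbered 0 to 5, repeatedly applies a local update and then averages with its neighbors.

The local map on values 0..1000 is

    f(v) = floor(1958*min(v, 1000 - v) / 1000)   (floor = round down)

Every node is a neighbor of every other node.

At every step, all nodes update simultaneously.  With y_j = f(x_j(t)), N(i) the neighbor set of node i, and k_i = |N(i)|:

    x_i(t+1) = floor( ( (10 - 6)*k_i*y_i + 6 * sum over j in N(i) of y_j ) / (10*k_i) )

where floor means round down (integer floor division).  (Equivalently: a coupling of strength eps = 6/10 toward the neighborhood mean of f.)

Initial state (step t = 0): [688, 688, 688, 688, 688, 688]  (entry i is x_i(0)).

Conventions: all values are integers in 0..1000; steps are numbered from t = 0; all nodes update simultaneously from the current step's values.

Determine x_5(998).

Answer: x_5(998) = 119
Key observation: The state at step 10, [456, 456, 456, 456, 456, 456], reappears at step 21: the system is in a cycle of period 11 from step 10 on.  Therefore the state at step 998 equals the state at step 10 + ((998 - 10) mod 11) = 19, which is [119, 119, 119, 119, 119, 119].

Derivation:
t=0: [688, 688, 688, 688, 688, 688]
t=1: [610, 610, 610, 610, 610, 610]
t=2: [763, 763, 763, 763, 763, 763]
t=3: [464, 464, 464, 464, 464, 464]
t=4: [908, 908, 908, 908, 908, 908]
t=5: [180, 180, 180, 180, 180, 180]
t=6: [352, 352, 352, 352, 352, 352]
t=7: [689, 689, 689, 689, 689, 689]
t=8: [608, 608, 608, 608, 608, 608]
t=9: [767, 767, 767, 767, 767, 767]
t=10: [456, 456, 456, 456, 456, 456]
t=11: [892, 892, 892, 892, 892, 892]
t=12: [211, 211, 211, 211, 211, 211]
t=13: [413, 413, 413, 413, 413, 413]
t=14: [808, 808, 808, 808, 808, 808]
t=15: [375, 375, 375, 375, 375, 375]
t=16: [734, 734, 734, 734, 734, 734]
t=17: [520, 520, 520, 520, 520, 520]
t=18: [939, 939, 939, 939, 939, 939]
t=19: [119, 119, 119, 119, 119, 119]
t=20: [233, 233, 233, 233, 233, 233]
t=21: [456, 456, 456, 456, 456, 456]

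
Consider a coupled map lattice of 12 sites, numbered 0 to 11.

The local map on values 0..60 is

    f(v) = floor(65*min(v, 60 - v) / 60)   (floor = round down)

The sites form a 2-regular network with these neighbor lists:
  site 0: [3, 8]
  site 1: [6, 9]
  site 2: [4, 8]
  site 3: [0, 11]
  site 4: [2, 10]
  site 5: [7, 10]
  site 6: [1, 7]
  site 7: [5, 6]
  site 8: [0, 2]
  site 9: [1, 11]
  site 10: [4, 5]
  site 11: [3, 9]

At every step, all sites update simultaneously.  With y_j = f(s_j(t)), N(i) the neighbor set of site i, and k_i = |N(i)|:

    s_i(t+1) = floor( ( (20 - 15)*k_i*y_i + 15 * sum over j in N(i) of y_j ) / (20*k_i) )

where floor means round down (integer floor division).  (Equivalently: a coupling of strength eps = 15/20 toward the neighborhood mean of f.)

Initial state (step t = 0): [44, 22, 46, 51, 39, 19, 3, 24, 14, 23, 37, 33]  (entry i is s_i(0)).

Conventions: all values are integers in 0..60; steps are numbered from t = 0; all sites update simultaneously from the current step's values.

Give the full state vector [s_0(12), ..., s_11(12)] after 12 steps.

Simulating step by step:
t=0: [44, 22, 46, 51, 39, 19, 3, 24, 14, 23, 37, 33]
t=1: [13, 15, 17, 19, 20, 23, 19, 15, 15, 25, 21, 19]
t=2: [17, 21, 18, 17, 20, 20, 17, 20, 16, 20, 22, 22]
t=3: [17, 20, 19, 19, 21, 21, 20, 19, 18, 22, 21, 20]
t=4: [19, 21, 20, 19, 21, 21, 20, 21, 19, 21, 22, 21]
t=5: [20, 21, 21, 20, 22, 22, 21, 21, 20, 22, 22, 21]
t=6: [21, 22, 22, 21, 22, 22, 22, 22, 21, 22, 23, 22]
t=7: [22, 23, 22, 22, 23, 23, 23, 23, 22, 23, 23, 22]
t=8: [23, 24, 23, 23, 23, 24, 24, 24, 23, 23, 24, 23]
t=9: [24, 25, 24, 24, 24, 26, 26, 26, 24, 24, 25, 24]
t=10: [26, 27, 26, 26, 26, 27, 27, 28, 26, 26, 27, 26]
t=11: [28, 28, 28, 28, 28, 29, 29, 29, 28, 28, 28, 28]
t=12: [30, 30, 30, 30, 30, 30, 30, 31, 30, 30, 30, 30]

Answer: [30, 30, 30, 30, 30, 30, 30, 31, 30, 30, 30, 30]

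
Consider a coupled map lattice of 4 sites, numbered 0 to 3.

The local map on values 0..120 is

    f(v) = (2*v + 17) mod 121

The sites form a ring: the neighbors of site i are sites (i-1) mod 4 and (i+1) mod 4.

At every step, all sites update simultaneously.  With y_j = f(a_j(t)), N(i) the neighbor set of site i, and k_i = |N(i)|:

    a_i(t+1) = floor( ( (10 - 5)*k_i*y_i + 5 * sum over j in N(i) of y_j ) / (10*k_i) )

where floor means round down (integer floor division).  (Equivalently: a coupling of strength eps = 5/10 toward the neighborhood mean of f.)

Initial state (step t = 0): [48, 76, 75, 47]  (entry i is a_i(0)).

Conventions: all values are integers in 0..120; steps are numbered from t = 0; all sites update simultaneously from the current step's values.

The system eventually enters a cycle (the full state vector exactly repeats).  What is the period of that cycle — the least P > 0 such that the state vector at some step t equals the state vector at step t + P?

Simulating step by step:
t=0: [48, 76, 75, 47]
t=1: [96, 63, 62, 95]
t=2: [71, 38, 37, 70]
t=3: [51, 78, 77, 50]
t=4: [101, 68, 67, 100]
t=5: [81, 48, 47, 80]
t=6: [71, 98, 97, 70]
t=7: [51, 78, 77, 50]

Answer: 4
Key observation: The state at step 3, [51, 78, 77, 50], reappears at step 7 — and no state repeats earlier — so the cycle the system enters has period 4.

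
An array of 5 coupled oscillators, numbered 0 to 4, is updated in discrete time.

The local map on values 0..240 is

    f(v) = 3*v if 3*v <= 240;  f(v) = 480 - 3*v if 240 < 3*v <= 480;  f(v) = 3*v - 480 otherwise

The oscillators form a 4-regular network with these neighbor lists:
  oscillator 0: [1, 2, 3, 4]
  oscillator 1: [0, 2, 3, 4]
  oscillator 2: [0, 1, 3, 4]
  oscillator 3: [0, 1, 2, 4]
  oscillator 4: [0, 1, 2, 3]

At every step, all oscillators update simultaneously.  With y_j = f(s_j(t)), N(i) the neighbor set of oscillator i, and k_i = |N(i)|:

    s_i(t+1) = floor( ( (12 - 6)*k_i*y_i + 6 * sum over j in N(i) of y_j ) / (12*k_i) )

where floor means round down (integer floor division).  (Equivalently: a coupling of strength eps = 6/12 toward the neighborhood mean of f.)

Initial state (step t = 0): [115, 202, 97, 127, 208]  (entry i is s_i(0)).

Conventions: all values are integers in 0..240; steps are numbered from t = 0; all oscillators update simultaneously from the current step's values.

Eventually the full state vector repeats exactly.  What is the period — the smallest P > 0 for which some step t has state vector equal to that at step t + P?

Simulating step by step:
t=0: [115, 202, 97, 127, 208]
t=1: [137, 133, 157, 123, 140]
t=2: [67, 71, 44, 82, 63]
t=3: [196, 201, 170, 208, 192]
t=4: [103, 108, 73, 116, 98]
t=5: [172, 166, 190, 157, 177]
t=6: [39, 32, 59, 28, 44]
t=7: [119, 111, 142, 107, 125]
t=8: [119, 128, 93, 133, 112]
t=9: [126, 116, 156, 111, 134]
t=10: [97, 108, 63, 114, 88]
t=11: [181, 169, 181, 162, 192]
t=12: [55, 42, 55, 34, 67]
t=13: [156, 142, 156, 133, 170]
t=14: [28, 43, 28, 54, 34]
t=15: [101, 118, 101, 130, 108]
t=16: [157, 138, 157, 124, 149]
t=17: [31, 52, 31, 68, 40]
t=18: [118, 141, 118, 159, 128]
t=19: [98, 72, 98, 52, 87]
t=20: [190, 201, 190, 178, 202]
t=21: [94, 106, 94, 80, 107]
t=22: [193, 180, 193, 209, 179]
t=23: [94, 80, 94, 112, 79]
t=24: [201, 217, 201, 181, 216]
t=25: [127, 145, 127, 104, 144]
t=26: [94, 74, 94, 120, 75]
t=27: [194, 203, 194, 165, 204]
t=28: [98, 108, 98, 65, 109]
t=29: [179, 168, 179, 182, 166]
t=30: [49, 36, 49, 52, 34]
t=31: [137, 123, 137, 141, 120]
t=32: [79, 94, 79, 74, 98]
t=33: [223, 209, 223, 218, 204]
t=34: [174, 159, 174, 169, 153]
t=35: [32, 18, 32, 27, 24]
t=36: [85, 70, 85, 80, 76]
t=37: [225, 219, 225, 231, 226]
t=38: [195, 188, 195, 202, 196]
t=39: [105, 97, 105, 113, 106]
t=40: [164, 173, 164, 155, 163]
t=41: [15, 25, 15, 16, 14]
t=42: [48, 60, 48, 49, 47]
t=43: [148, 162, 148, 149, 147]
t=44: [32, 21, 32, 31, 33]
t=45: [91, 79, 91, 90, 93]
t=46: [210, 221, 210, 211, 208]
t=47: [153, 166, 153, 154, 151]
t=48: [21, 19, 21, 19, 23]
t=49: [62, 60, 62, 60, 64]
t=50: [185, 183, 185, 183, 187]
t=51: [74, 72, 74, 72, 76]
t=52: [221, 219, 221, 219, 223]
t=53: [182, 180, 182, 180, 184]
t=54: [65, 63, 65, 63, 67]
t=55: [194, 192, 194, 192, 196]
t=56: [101, 99, 101, 99, 103]
t=57: [177, 180, 177, 180, 175]
t=58: [52, 55, 52, 55, 50]
t=59: [157, 160, 157, 160, 155]
t=60: [7, 4, 7, 4, 9]
t=61: [19, 16, 19, 16, 21]
t=62: [55, 52, 55, 52, 57]
t=63: [163, 160, 163, 160, 165]
t=64: [7, 4, 7, 4, 9]

Answer: 4
Key observation: The state at step 60, [7, 4, 7, 4, 9], reappears at step 64 — and no state repeats earlier — so the cycle the system enters has period 4.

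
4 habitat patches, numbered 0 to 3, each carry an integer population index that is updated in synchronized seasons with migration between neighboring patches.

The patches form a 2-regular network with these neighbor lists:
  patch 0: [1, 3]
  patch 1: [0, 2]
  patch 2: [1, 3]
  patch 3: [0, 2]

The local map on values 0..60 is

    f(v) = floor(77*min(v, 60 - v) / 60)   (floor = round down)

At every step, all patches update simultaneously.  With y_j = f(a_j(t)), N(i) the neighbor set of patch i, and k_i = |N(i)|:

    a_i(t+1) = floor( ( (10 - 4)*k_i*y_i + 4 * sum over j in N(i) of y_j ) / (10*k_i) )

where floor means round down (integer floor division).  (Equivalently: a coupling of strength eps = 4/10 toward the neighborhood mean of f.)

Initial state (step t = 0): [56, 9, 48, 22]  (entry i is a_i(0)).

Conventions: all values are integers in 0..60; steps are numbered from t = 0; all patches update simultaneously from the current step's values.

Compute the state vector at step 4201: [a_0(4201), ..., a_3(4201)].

Simulating step by step:
t=0: [56, 9, 48, 22]
t=1: [10, 10, 16, 20]
t=2: [14, 13, 19, 21]
t=3: [18, 17, 22, 23]
t=4: [23, 22, 26, 27]
t=5: [29, 29, 32, 32]
t=6: [36, 36, 35, 35]
t=7: [30, 30, 31, 31]
t=8: [37, 37, 37, 37]
t=9: [29, 29, 29, 29]
t=10: [37, 37, 37, 37]

Answer: [29, 29, 29, 29]
Key observation: The state at step 8, [37, 37, 37, 37], reappears at step 10: the system is in a cycle of period 2 from step 8 on.  Therefore the state at step 4201 equals the state at step 8 + ((4201 - 8) mod 2) = 9, which is [29, 29, 29, 29].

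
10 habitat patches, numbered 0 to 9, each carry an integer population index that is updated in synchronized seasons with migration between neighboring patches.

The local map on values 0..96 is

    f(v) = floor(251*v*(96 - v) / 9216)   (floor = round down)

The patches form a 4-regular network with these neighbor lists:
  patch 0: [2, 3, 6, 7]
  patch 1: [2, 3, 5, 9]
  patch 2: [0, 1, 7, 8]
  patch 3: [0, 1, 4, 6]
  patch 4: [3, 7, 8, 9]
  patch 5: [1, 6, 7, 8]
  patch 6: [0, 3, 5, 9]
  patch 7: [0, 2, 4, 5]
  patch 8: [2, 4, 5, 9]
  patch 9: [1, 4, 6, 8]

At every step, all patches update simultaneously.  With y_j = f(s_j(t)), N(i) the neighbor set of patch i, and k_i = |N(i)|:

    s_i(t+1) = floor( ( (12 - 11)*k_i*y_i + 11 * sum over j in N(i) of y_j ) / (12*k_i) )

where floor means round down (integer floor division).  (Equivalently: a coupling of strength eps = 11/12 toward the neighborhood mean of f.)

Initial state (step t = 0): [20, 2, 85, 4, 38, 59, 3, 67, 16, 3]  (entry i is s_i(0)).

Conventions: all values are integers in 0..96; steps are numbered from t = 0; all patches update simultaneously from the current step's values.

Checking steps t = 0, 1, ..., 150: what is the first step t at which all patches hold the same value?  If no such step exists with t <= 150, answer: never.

Answer: 3
Key observation: Synchronization is absorbing here: once all patches are equal they stay equal, and step 3 is the first all-equal step.

Derivation:
t=0: [20, 2, 85, 4, 38, 59, 3, 67, 16, 3]  (not all equal)
t=1: [24, 23, 32, 26, 28, 27, 27, 46, 37, 24]  (not all equal)
t=2: [53, 49, 53, 48, 53, 53, 48, 51, 51, 50]  (not all equal)
t=3: [62, 62, 62, 62, 62, 62, 62, 62, 62, 62]  (all equal)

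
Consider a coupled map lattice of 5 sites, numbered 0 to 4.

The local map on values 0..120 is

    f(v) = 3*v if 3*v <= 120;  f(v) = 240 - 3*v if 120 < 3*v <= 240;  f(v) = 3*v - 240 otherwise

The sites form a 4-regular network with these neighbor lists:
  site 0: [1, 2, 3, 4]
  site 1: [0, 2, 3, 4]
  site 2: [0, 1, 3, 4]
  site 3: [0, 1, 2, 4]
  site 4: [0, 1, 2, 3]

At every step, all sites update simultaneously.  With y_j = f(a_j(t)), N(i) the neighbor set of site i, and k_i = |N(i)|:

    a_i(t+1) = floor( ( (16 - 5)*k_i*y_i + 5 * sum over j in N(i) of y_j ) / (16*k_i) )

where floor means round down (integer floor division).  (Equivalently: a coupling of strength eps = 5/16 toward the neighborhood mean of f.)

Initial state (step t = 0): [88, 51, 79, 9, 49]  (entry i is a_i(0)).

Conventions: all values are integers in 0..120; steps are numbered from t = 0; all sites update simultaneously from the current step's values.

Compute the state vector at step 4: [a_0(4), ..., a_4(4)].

Answer: [72, 52, 60, 81, 32]

Derivation:
t=0: [88, 51, 79, 9, 49]
t=1: [32, 71, 20, 34, 74]
t=2: [82, 40, 60, 85, 34]
t=3: [27, 96, 60, 32, 85]
t=4: [72, 52, 60, 81, 32]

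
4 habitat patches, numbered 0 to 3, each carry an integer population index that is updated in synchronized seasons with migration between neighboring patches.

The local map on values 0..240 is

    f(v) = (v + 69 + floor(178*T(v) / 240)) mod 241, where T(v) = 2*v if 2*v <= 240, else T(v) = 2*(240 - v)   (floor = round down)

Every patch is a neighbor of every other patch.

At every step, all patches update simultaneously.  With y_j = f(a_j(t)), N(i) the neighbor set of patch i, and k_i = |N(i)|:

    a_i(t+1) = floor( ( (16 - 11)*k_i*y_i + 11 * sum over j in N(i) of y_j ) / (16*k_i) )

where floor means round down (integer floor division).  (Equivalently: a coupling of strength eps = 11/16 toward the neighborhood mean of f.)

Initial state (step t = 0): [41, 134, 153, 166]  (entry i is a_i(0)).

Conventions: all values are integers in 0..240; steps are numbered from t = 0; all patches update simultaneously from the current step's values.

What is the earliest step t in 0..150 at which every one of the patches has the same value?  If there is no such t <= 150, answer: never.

Answer: 2
Key observation: Synchronization is absorbing here: once all patches are equal they stay equal, and step 2 is the first all-equal step.

Derivation:
t=0: [41, 134, 153, 166]  (not all equal)
t=1: [129, 124, 124, 123]  (not all equal)
t=2: [123, 123, 123, 123]  (all equal)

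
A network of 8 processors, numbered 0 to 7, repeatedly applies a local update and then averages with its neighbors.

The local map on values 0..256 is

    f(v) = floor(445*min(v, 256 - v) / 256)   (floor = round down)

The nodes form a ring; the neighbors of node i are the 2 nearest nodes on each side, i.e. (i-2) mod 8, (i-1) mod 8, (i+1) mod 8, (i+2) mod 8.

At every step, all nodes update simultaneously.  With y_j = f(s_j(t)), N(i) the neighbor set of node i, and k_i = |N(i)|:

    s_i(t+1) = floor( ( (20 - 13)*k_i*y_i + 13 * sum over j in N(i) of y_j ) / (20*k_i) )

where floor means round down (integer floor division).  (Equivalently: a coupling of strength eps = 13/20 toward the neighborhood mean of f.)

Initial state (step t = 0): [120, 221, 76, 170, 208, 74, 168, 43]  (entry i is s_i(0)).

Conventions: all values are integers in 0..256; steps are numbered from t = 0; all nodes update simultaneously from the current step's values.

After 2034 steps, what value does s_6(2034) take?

Simulating step by step:
t=0: [120, 221, 76, 170, 208, 74, 168, 43]
t=1: [140, 112, 127, 117, 120, 119, 133, 114]
t=2: [204, 201, 207, 205, 209, 205, 206, 201]
t=3: [90, 91, 87, 87, 84, 87, 87, 91]
t=4: [155, 155, 152, 151, 149, 151, 152, 155]
t=5: [176, 176, 179, 181, 182, 181, 179, 176]
t=6: [137, 136, 133, 131, 130, 131, 133, 136]
t=7: [208, 209, 212, 215, 216, 215, 212, 209]
t=8: [80, 78, 76, 73, 71, 73, 76, 78]
t=9: [135, 133, 131, 127, 126, 127, 131, 133]
t=10: [213, 214, 216, 218, 218, 218, 216, 214]
t=11: [72, 71, 69, 67, 66, 67, 69, 71]
t=12: [122, 121, 119, 117, 116, 117, 119, 121]
t=13: [209, 208, 206, 204, 203, 204, 206, 208]
t=14: [83, 84, 86, 88, 89, 88, 86, 84]
t=15: [146, 147, 149, 150, 151, 150, 149, 147]
t=16: [188, 187, 185, 184, 183, 184, 185, 187]
t=17: [119, 120, 122, 123, 124, 123, 122, 120]
t=18: [208, 209, 211, 212, 213, 212, 211, 209]
t=19: [80, 80, 78, 76, 75, 76, 78, 80]
t=20: [137, 137, 135, 133, 132, 133, 135, 137]
t=21: [207, 207, 210, 211, 212, 211, 210, 207]
t=22: [83, 82, 80, 78, 77, 78, 80, 82]
t=23: [141, 140, 138, 136, 135, 136, 138, 140]
t=24: [201, 202, 204, 206, 207, 206, 204, 202]
t=25: [92, 91, 89, 87, 86, 87, 89, 91]
t=26: [157, 156, 154, 152, 151, 152, 154, 156]
t=27: [173, 174, 176, 178, 179, 178, 176, 174]
t=28: [141, 140, 138, 136, 135, 136, 138, 140]

Answer: s_6(2034) = 204
Key observation: The state at step 23, [141, 140, 138, 136, 135, 136, 138, 140], reappears at step 28: the system is in a cycle of period 5 from step 23 on.  Therefore the state at step 2034 equals the state at step 23 + ((2034 - 23) mod 5) = 24, which is [201, 202, 204, 206, 207, 206, 204, 202].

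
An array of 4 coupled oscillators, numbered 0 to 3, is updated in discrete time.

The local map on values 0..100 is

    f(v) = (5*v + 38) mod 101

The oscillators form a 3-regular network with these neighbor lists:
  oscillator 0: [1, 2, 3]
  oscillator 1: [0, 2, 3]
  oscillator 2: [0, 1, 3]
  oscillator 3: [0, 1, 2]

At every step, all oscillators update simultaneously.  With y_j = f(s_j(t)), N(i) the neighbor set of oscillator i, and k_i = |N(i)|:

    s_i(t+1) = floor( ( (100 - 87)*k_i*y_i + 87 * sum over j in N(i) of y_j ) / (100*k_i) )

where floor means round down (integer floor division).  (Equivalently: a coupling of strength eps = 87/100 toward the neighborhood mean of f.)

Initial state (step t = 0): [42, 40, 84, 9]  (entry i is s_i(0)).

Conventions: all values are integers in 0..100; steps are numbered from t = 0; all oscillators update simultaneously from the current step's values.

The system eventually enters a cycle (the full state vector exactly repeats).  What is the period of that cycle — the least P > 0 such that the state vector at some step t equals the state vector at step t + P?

Simulating step by step:
t=0: [42, 40, 84, 9]
t=1: [56, 57, 54, 50]
t=2: [34, 33, 35, 22]
t=3: [17, 18, 17, 11]
t=4: [44, 43, 44, 32]
t=5: [66, 67, 66, 59]
t=6: [56, 55, 56, 61]
t=7: [20, 21, 20, 16]
t=8: [32, 31, 32, 35]
t=9: [70, 71, 70, 84]
t=10: [77, 76, 77, 82]
t=11: [24, 25, 24, 20]
t=12: [52, 51, 52, 55]
t=13: [69, 70, 69, 83]
t=14: [72, 71, 72, 77]
t=15: [71, 72, 71, 83]
t=16: [79, 78, 79, 86]
t=17: [37, 38, 37, 32]
t=18: [44, 43, 44, 32]

Answer: 14
Key observation: The state at step 4, [44, 43, 44, 32], reappears at step 18 — and no state repeats earlier — so the cycle the system enters has period 14.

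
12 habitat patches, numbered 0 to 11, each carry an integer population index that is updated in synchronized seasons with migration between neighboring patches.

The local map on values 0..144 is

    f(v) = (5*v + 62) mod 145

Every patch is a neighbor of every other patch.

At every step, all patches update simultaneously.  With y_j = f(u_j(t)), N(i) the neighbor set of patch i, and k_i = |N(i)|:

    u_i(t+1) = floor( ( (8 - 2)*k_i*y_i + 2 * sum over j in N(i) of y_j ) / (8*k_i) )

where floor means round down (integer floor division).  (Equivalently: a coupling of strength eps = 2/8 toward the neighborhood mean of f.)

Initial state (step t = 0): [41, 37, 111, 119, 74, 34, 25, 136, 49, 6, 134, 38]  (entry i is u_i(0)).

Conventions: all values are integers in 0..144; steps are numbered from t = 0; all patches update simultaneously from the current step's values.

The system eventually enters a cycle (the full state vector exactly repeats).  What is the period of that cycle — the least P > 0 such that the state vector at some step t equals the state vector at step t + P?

Simulating step by step:
t=0: [41, 37, 111, 119, 74, 34, 25, 136, 49, 6, 134, 38]
t=1: [108, 93, 46, 75, 122, 82, 49, 31, 31, 86, 24, 97]
t=2: [29, 80, 15, 15, 80, 40, 26, 66, 66, 55, 40, 95]
t=3: [68, 42, 122, 122, 42, 108, 57, 97, 97, 57, 108, 97]
t=4: [105, 116, 90, 90, 116, 39, 65, 105, 105, 65, 39, 105]
t=5: [21, 61, 72, 72, 61, 97, 87, 21, 21, 87, 97, 21]
t=6: [35, 75, 115, 115, 75, 100, 64, 35, 35, 64, 100, 35]
t=7: [87, 22, 62, 62, 22, 113, 87, 87, 87, 87, 113, 87]
t=8: [60, 35, 75, 75, 35, 49, 60, 60, 60, 60, 49, 60]
t=9: [67, 81, 16, 16, 81, 27, 67, 67, 67, 67, 27, 67]
t=10: [102, 48, 128, 128, 48, 62, 102, 102, 102, 102, 62, 102]
t=11: [128, 37, 117, 117, 37, 88, 128, 128, 128, 128, 88, 128]
t=12: [116, 101, 76, 76, 101, 76, 116, 116, 116, 116, 76, 116]
t=13: [60, 111, 20, 20, 111, 20, 60, 60, 60, 60, 20, 60]
t=14: [65, 39, 25, 25, 39, 25, 65, 65, 65, 65, 25, 65]
t=15: [92, 103, 52, 52, 103, 52, 92, 92, 92, 92, 52, 92]
t=16: [84, 124, 44, 44, 124, 44, 84, 84, 84, 84, 44, 84]
t=17: [57, 97, 123, 123, 97, 123, 57, 57, 57, 57, 123, 57]
t=18: [63, 103, 92, 92, 103, 92, 63, 63, 63, 63, 92, 63]
t=19: [89, 129, 89, 89, 129, 89, 89, 89, 89, 89, 89, 89]
t=20: [74, 114, 74, 74, 114, 74, 74, 74, 74, 74, 74, 74]
t=21: [137, 72, 137, 137, 72, 137, 137, 137, 137, 137, 137, 137]
t=22: [27, 107, 27, 27, 107, 27, 27, 27, 27, 27, 27, 27]
t=23: [50, 24, 50, 50, 24, 50, 50, 50, 50, 50, 50, 50]
t=24: [22, 33, 22, 22, 33, 22, 22, 22, 22, 22, 22, 22]
t=25: [29, 69, 29, 29, 69, 29, 29, 29, 29, 29, 29, 29]
t=26: [64, 104, 64, 64, 104, 64, 64, 64, 64, 64, 64, 64]
t=27: [87, 22, 87, 87, 22, 87, 87, 87, 87, 87, 87, 87]
t=28: [60, 34, 60, 60, 34, 60, 60, 60, 60, 60, 60, 60]
t=29: [72, 83, 72, 72, 83, 72, 72, 72, 72, 72, 72, 72]
t=30: [127, 62, 127, 127, 62, 127, 127, 127, 127, 127, 127, 127]
t=31: [115, 89, 115, 115, 89, 115, 115, 115, 115, 115, 115, 115]
t=32: [57, 68, 57, 57, 68, 57, 57, 57, 57, 57, 57, 57]
t=33: [59, 99, 59, 59, 99, 59, 59, 59, 59, 59, 59, 59]
t=34: [69, 109, 69, 69, 109, 69, 69, 69, 69, 69, 69, 69]
t=35: [112, 47, 112, 112, 47, 112, 112, 112, 112, 112, 112, 112]
t=36: [40, 14, 40, 40, 14, 40, 40, 40, 40, 40, 40, 40]
t=37: [117, 128, 117, 117, 128, 117, 117, 117, 117, 117, 117, 117]
t=38: [69, 109, 69, 69, 109, 69, 69, 69, 69, 69, 69, 69]

Answer: 4
Key observation: The state at step 34, [69, 109, 69, 69, 109, 69, 69, 69, 69, 69, 69, 69], reappears at step 38 — and no state repeats earlier — so the cycle the system enters has period 4.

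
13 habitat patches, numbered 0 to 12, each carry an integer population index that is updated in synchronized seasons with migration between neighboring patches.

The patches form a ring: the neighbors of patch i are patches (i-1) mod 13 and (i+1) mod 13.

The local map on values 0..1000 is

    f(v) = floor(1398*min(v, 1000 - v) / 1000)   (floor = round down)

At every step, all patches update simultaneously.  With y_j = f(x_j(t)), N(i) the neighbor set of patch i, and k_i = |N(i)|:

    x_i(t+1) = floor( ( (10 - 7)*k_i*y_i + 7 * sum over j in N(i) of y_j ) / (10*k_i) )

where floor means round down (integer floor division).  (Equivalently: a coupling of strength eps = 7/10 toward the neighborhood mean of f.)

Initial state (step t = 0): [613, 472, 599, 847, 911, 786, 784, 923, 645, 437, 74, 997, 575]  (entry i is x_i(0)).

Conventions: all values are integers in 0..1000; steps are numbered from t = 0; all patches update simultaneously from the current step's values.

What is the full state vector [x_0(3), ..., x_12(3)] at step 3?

Answer: [612, 606, 610, 587, 530, 484, 522, 601, 653, 642, 603, 599, 612]

Derivation:
t=0: [613, 472, 599, 847, 911, 786, 784, 923, 645, 437, 74, 997, 575]
t=1: [600, 583, 473, 303, 216, 238, 232, 311, 399, 392, 245, 245, 368]
t=2: [551, 601, 550, 463, 354, 318, 365, 438, 510, 479, 414, 402, 469]
t=3: [612, 606, 610, 587, 530, 484, 522, 601, 653, 642, 603, 599, 612]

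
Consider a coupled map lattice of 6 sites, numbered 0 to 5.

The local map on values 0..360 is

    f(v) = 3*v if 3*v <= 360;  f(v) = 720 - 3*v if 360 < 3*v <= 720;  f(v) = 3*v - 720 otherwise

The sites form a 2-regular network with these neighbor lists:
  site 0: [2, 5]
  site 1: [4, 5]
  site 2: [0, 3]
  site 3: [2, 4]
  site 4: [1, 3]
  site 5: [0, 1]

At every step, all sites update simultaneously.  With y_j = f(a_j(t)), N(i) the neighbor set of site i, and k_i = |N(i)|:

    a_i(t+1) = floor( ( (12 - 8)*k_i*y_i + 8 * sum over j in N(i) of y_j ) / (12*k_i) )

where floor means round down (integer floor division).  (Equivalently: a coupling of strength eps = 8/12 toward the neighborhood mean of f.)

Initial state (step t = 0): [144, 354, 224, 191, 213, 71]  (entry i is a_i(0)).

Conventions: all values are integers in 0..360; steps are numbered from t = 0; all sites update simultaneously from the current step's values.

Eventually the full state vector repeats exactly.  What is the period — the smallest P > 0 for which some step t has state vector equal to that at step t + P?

Answer: 2
Key observation: The state at step 29, [225, 285, 210, 225, 270, 270], reappears at step 31 — and no state repeats earlier — so the cycle the system enters has period 2.

Derivation:
t=0: [144, 354, 224, 191, 213, 71]
t=1: [183, 212, 161, 92, 190, 281]
t=2: [177, 119, 228, 221, 170, 126]
t=3: [189, 303, 94, 101, 208, 296]
t=4: [201, 151, 246, 227, 196, 170]
t=5: [115, 203, 58, 63, 146, 198]
t=6: [215, 173, 236, 215, 194, 194]
t=7: [75, 159, 54, 75, 138, 138]
t=8: [231, 285, 204, 231, 258, 258]
t=9: [63, 81, 54, 63, 72, 72]
t=10: [189, 225, 180, 189, 216, 216]
t=11: [135, 63, 162, 135, 90, 90]
t=12: [273, 243, 288, 273, 258, 258]
t=13: [99, 39, 114, 99, 54, 54]
t=14: [267, 147, 312, 267, 192, 192]
t=15: [147, 189, 126, 147, 168, 168]
t=16: [279, 195, 300, 279, 216, 216]
t=17: [123, 93, 138, 123, 108, 108]
t=18: [327, 309, 336, 327, 318, 318]
t=19: [261, 225, 270, 261, 234, 234]
t=20: [57, 27, 72, 57, 42, 42]
t=21: [171, 111, 186, 171, 126, 126]
t=22: [237, 339, 192, 237, 294, 294]
t=23: [105, 207, 54, 105, 156, 156]
t=24: [243, 201, 264, 243, 222, 222]
t=25: [45, 75, 30, 45, 60, 60]
t=26: [135, 195, 120, 135, 180, 180]
t=27: [285, 165, 330, 285, 210, 210]
t=28: [165, 135, 180, 165, 150, 150]
t=29: [225, 285, 210, 225, 270, 270]
t=30: [75, 105, 60, 75, 90, 90]
t=31: [225, 285, 210, 225, 270, 270]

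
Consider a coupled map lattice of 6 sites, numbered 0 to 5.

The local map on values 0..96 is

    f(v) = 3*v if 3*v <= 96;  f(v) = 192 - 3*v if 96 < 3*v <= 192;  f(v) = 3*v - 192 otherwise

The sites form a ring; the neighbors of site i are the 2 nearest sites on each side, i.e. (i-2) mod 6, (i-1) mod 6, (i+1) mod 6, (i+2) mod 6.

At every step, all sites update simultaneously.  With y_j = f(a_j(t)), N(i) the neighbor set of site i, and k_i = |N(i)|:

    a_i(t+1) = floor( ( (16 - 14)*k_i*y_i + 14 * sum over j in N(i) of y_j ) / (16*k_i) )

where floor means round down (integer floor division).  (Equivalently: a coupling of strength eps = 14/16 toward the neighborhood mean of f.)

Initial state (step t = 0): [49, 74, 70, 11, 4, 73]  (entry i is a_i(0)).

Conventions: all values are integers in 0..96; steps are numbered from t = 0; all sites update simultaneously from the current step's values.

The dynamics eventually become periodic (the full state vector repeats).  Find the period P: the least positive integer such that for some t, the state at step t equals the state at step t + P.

Answer: 3
Key observation: The state at step 9, [57, 53, 54, 57, 53, 54], reappears at step 12 — and no state repeats earlier — so the cycle the system enters has period 3.

Derivation:
t=0: [49, 74, 70, 11, 4, 73]
t=1: [24, 30, 28, 23, 28, 29]
t=2: [84, 79, 79, 84, 78, 79]
t=3: [46, 51, 50, 46, 51, 50]
t=4: [42, 46, 45, 42, 46, 45]
t=5: [56, 60, 59, 56, 60, 59]
t=6: [14, 18, 17, 14, 18, 17]
t=7: [51, 47, 48, 51, 47, 48]
t=8: [48, 44, 45, 48, 44, 45]
t=9: [57, 53, 54, 57, 53, 54]
t=10: [30, 26, 27, 30, 26, 27]
t=11: [80, 84, 83, 80, 84, 83]
t=12: [57, 53, 54, 57, 53, 54]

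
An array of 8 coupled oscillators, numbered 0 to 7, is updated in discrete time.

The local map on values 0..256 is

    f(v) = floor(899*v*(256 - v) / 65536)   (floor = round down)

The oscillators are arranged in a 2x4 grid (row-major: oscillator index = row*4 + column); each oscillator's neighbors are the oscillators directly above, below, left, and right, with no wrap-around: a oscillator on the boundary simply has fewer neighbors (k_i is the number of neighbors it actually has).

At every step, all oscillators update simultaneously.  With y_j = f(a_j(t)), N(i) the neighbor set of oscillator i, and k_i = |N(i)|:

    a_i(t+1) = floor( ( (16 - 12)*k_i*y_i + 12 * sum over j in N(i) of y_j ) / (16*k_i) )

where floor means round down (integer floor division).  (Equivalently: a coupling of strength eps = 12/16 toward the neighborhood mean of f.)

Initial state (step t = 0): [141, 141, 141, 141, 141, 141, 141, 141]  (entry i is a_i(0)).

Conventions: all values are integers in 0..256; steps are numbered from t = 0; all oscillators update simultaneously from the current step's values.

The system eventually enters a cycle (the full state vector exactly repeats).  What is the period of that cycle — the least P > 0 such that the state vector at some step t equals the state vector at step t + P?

Answer: 4
Key observation: The state at step 9, [224, 224, 224, 224, 224, 224, 224, 224], reappears at step 13 — and no state repeats earlier — so the cycle the system enters has period 4.

Derivation:
t=0: [141, 141, 141, 141, 141, 141, 141, 141]
t=1: [222, 222, 222, 222, 222, 222, 222, 222]
t=2: [103, 103, 103, 103, 103, 103, 103, 103]
t=3: [216, 216, 216, 216, 216, 216, 216, 216]
t=4: [118, 118, 118, 118, 118, 118, 118, 118]
t=5: [223, 223, 223, 223, 223, 223, 223, 223]
t=6: [100, 100, 100, 100, 100, 100, 100, 100]
t=7: [213, 213, 213, 213, 213, 213, 213, 213]
t=8: [125, 125, 125, 125, 125, 125, 125, 125]
t=9: [224, 224, 224, 224, 224, 224, 224, 224]
t=10: [98, 98, 98, 98, 98, 98, 98, 98]
t=11: [212, 212, 212, 212, 212, 212, 212, 212]
t=12: [127, 127, 127, 127, 127, 127, 127, 127]
t=13: [224, 224, 224, 224, 224, 224, 224, 224]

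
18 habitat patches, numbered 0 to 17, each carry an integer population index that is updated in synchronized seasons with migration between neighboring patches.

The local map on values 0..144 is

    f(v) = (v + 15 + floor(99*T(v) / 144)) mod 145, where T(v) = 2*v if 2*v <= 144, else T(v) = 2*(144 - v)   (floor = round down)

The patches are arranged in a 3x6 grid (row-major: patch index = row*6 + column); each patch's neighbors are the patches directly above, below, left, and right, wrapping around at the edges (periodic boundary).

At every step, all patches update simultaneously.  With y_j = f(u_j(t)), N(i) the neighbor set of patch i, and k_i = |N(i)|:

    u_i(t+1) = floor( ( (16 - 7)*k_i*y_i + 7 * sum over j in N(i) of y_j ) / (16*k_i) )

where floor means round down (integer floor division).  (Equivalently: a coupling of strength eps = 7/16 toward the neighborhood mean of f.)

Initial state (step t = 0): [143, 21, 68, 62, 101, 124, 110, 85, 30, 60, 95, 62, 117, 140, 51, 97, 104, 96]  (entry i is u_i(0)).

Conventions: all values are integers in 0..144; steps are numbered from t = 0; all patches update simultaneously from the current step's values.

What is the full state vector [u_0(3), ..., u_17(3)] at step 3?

Simulating step by step:
t=0: [143, 21, 68, 62, 101, 124, 110, 85, 30, 60, 95, 62, 117, 140, 51, 97, 104, 96]
t=1: [22, 46, 50, 20, 27, 21, 24, 41, 71, 24, 27, 21, 23, 36, 94, 38, 29, 27]
t=2: [73, 114, 102, 77, 75, 67, 74, 99, 59, 71, 77, 68, 73, 93, 59, 86, 84, 75]
t=3: [37, 28, 25, 37, 37, 32, 37, 28, 17, 34, 37, 33, 39, 30, 17, 33, 36, 36]

Answer: [37, 28, 25, 37, 37, 32, 37, 28, 17, 34, 37, 33, 39, 30, 17, 33, 36, 36]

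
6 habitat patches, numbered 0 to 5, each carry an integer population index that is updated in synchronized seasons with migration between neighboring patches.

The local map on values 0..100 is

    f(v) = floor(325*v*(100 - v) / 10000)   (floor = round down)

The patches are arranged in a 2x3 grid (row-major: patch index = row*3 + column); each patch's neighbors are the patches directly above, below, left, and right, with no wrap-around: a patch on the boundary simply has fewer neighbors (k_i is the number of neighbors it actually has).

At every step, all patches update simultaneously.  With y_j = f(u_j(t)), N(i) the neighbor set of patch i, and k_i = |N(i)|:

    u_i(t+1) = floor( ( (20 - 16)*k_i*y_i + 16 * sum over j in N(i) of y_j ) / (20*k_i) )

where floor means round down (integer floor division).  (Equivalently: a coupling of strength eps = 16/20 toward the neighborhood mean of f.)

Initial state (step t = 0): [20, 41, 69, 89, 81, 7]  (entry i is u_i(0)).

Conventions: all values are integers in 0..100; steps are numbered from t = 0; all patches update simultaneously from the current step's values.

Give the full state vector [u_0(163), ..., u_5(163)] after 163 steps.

Simulating step by step:
t=0: [20, 41, 69, 89, 81, 7]
t=1: [54, 61, 53, 47, 44, 51]
t=2: [78, 79, 79, 80, 79, 80]
t=3: [53, 53, 52, 53, 52, 52]
t=4: [80, 80, 80, 80, 80, 81]
t=5: [52, 52, 51, 52, 51, 51]
t=6: [81, 81, 81, 81, 81, 81]
t=7: [50, 50, 50, 50, 50, 50]
t=8: [81, 81, 81, 81, 81, 81]

Answer: [50, 50, 50, 50, 50, 50]
Key observation: The state at step 6, [81, 81, 81, 81, 81, 81], reappears at step 8: the system is in a cycle of period 2 from step 6 on.  Therefore the state at step 163 equals the state at step 6 + ((163 - 6) mod 2) = 7, which is [50, 50, 50, 50, 50, 50].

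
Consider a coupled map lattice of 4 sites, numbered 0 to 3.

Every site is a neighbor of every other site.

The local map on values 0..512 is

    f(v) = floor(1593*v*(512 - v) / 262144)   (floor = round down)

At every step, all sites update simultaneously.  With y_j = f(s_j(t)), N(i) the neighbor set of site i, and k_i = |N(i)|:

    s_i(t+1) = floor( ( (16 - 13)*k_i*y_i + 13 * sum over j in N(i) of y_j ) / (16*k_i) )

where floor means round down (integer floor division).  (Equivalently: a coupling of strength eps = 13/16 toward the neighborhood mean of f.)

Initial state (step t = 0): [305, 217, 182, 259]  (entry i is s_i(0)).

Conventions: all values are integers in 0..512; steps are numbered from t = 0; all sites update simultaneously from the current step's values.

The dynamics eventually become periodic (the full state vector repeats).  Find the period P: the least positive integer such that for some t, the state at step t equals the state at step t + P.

Answer: 2
Key observation: The state at step 11, [393, 393, 393, 393], reappears at step 13 — and no state repeats earlier — so the cycle the system enters has period 2.

Derivation:
t=0: [305, 217, 182, 259]
t=1: [383, 383, 385, 382]
t=2: [299, 299, 299, 299]
t=3: [387, 387, 387, 387]
t=4: [293, 293, 293, 293]
t=5: [389, 389, 389, 389]
t=6: [290, 290, 290, 290]
t=7: [391, 391, 391, 391]
t=8: [287, 287, 287, 287]
t=9: [392, 392, 392, 392]
t=10: [285, 285, 285, 285]
t=11: [393, 393, 393, 393]
t=12: [284, 284, 284, 284]
t=13: [393, 393, 393, 393]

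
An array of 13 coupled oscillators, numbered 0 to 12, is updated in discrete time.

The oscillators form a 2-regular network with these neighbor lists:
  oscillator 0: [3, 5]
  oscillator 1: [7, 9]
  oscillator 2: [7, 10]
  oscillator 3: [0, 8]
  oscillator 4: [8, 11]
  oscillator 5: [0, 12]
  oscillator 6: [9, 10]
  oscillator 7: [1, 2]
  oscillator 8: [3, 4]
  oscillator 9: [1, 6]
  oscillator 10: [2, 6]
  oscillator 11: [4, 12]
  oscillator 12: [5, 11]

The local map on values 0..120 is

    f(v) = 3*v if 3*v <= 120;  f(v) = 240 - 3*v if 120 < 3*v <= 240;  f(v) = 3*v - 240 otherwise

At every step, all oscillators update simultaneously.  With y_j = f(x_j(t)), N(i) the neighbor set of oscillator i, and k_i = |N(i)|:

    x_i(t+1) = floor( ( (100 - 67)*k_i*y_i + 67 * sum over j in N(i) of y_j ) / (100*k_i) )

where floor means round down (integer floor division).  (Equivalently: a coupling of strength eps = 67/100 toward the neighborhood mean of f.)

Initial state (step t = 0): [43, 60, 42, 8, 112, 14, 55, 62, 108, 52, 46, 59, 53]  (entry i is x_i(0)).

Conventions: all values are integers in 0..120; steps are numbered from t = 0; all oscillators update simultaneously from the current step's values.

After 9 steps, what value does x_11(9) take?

Answer: x_11(9) = 85

Derivation:
t=0: [43, 60, 42, 8, 112, 14, 55, 62, 108, 52, 46, 59, 53]
t=1: [58, 66, 89, 73, 80, 78, 87, 76, 67, 72, 96, 80, 61]
t=2: [30, 25, 29, 42, 13, 43, 31, 27, 19, 29, 31, 19, 20]
t=3: [105, 81, 87, 86, 51, 86, 90, 81, 70, 84, 90, 51, 76]
t=4: [36, 6, 17, 41, 67, 35, 23, 9, 45, 15, 26, 61, 39]
t=5: [110, 30, 52, 109, 67, 110, 63, 32, 86, 43, 65, 71, 92]
t=6: [88, 99, 74, 64, 27, 71, 69, 89, 48, 83, 60, 34, 51]
t=7: [33, 30, 35, 56, 93, 46, 34, 34, 74, 33, 36, 89, 71]
t=8: [90, 97, 105, 62, 27, 75, 103, 98, 43, 96, 104, 31, 52]
t=9: [33, 51, 66, 65, 95, 43, 62, 60, 81, 56, 72, 85, 63]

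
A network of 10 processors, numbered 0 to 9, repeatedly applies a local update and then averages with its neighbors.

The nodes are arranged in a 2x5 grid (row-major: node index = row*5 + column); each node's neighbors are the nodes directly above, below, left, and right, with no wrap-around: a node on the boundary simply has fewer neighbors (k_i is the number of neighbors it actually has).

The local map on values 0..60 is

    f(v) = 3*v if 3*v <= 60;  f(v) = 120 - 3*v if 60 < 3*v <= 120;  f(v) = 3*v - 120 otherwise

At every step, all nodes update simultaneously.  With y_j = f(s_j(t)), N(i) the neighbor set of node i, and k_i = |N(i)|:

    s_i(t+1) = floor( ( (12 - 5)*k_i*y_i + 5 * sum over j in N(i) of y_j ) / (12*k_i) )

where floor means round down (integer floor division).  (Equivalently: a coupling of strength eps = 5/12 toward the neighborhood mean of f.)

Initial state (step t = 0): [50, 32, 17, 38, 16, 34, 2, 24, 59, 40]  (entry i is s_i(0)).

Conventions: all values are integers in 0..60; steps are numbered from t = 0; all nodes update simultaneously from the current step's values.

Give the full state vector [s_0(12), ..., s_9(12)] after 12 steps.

Simulating step by step:
t=0: [50, 32, 17, 38, 16, 34, 2, 24, 59, 40]
t=1: [26, 26, 40, 25, 29, 18, 16, 43, 40, 21]
t=2: [44, 37, 13, 30, 40, 50, 42, 11, 15, 40]
t=3: [15, 13, 32, 29, 6, 21, 13, 31, 35, 9]
t=4: [46, 37, 27, 27, 23, 50, 39, 26, 20, 22]
t=5: [18, 13, 35, 43, 49, 21, 13, 38, 53, 54]
t=6: [51, 37, 16, 16, 26, 52, 36, 16, 30, 38]
t=7: [28, 18, 42, 44, 35, 30, 19, 40, 31, 18]
t=8: [38, 45, 12, 13, 22, 36, 44, 12, 24, 40]
t=9: [9, 16, 33, 41, 39, 10, 15, 34, 38, 21]
t=10: [32, 40, 21, 5, 14, 32, 39, 20, 14, 35]
t=11: [19, 11, 43, 28, 30, 19, 13, 49, 37, 26]
t=12: [52, 33, 18, 27, 33, 53, 39, 23, 19, 32]

Answer: [52, 33, 18, 27, 33, 53, 39, 23, 19, 32]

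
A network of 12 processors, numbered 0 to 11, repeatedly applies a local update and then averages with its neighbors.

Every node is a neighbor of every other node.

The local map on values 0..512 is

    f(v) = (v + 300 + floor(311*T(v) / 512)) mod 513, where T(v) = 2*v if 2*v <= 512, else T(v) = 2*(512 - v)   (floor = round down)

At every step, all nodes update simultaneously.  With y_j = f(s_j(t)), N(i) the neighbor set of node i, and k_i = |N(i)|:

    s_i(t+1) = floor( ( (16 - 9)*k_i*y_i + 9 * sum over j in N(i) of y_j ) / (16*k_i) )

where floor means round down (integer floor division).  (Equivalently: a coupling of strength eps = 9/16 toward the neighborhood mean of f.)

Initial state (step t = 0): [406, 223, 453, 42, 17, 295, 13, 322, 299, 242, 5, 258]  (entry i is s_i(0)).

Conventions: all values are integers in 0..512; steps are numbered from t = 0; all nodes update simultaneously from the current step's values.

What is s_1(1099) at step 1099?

Answer: s_1(1099) = 336
Key observation: The state at step 3, [336, 336, 336, 336, 336, 336, 336, 336, 336, 336, 336, 336], reappears at step 4: the system is in a cycle of period 1 from step 3 on.  Therefore the state at step 1099 equals the state at step 3 + ((1099 - 3) mod 1) = 3, which is [336, 336, 336, 336, 336, 336, 336, 336, 336, 336, 336, 336].

Derivation:
t=0: [406, 223, 453, 42, 17, 295, 13, 322, 299, 242, 5, 258]
t=1: [327, 311, 323, 355, 333, 337, 330, 334, 336, 328, 323, 340]
t=2: [337, 339, 337, 335, 337, 336, 337, 337, 336, 337, 337, 336]
t=3: [336, 336, 336, 336, 336, 336, 336, 336, 336, 336, 336, 336]
t=4: [336, 336, 336, 336, 336, 336, 336, 336, 336, 336, 336, 336]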